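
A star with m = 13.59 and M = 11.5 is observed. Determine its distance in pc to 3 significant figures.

m − M = 5 log₁₀(d/10 pc)
13.59 − (11.5) = 2.09 = 5 log₁₀(d/10)
d = 10 × 10^(2.09/5) = 10 × 10^0.418 = 26.18 pc.

26.2 pc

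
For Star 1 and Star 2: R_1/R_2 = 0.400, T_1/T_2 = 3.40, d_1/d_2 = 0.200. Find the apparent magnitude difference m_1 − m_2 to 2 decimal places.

L_1/L_2 = (0.400)²(3.40)⁴ = 21.38.
F_1/F_2 = (L_1/L_2)/(d_1/d_2)² = 21.38/0.04000 = 534.5.
m_1 − m_2 = −2.5 log₁₀(534.5) = -6.82.

-6.82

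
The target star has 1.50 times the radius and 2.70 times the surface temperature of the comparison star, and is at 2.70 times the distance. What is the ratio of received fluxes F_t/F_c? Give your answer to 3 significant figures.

L_t/L_c = (R_t/R_c)²(T_t/T_c)⁴ = (1.50)² × (2.70)⁴ = 119.6.
F_t/F_c = (L_t/L_c)/(d_t/d_c)² = 119.6 / (2.70)² = 16.40.

16.4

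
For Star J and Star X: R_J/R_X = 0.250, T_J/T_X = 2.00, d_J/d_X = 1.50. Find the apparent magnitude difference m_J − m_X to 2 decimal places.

L_J/L_X = (0.250)²(2.00)⁴ = 1.000.
F_J/F_X = (L_J/L_X)/(d_J/d_X)² = 1.000/2.250 = 0.4444.
m_J − m_X = −2.5 log₁₀(0.4444) = 0.88.

0.88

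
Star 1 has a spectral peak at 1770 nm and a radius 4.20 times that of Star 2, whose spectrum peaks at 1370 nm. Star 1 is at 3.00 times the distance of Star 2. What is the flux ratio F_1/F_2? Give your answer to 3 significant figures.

0.703

Wien's law: T_1/T_2 = λ_2/λ_1 = 1370/1770 = 0.7740.
L_1/L_2 = (R_1/R_2)²(T_1/T_2)⁴ = (4.20)²(0.7740)⁴ = 6.331.
F_1/F_2 = (L_1/L_2)/(d_1/d_2)² = 6.331/(3.00)² = 0.7035.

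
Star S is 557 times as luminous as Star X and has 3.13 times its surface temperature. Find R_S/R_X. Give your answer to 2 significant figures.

2.4

L ∝ R²T⁴ gives R ∝ √L / T², so
R_S/R_X = √(557) / (3.13)² = 23.60 / 9.797 = 2.409.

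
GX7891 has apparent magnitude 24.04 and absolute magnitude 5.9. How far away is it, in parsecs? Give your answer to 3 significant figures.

4.25×10^4 pc

m − M = 5 log₁₀(d/10 pc)
24.04 − (5.9) = 18.14 = 5 log₁₀(d/10)
d = 10 × 10^(18.14/5) = 10 × 10^3.628 = 4.246×10^4 pc.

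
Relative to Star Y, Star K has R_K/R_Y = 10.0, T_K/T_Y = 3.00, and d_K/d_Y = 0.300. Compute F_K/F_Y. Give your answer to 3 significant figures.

9.00×10^4

L_K/L_Y = (R_K/R_Y)²(T_K/T_Y)⁴ = (10.0)² × (3.00)⁴ = 8100.
F_K/F_Y = (L_K/L_Y)/(d_K/d_Y)² = 8100 / (0.300)² = 9.000×10^4.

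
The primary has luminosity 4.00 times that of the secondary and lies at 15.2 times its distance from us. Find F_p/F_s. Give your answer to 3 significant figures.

0.0173

F = L/(4πd²), so F_p/F_s = (L_p/L_s) / (d_p/d_s)²
= 4.00 / (15.2)² = 4.00 / 231.0 = 0.01731.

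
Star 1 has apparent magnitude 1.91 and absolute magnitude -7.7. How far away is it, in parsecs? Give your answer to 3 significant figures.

m − M = 5 log₁₀(d/10 pc)
1.91 − (-7.7) = 9.61 = 5 log₁₀(d/10)
d = 10 × 10^(9.61/5) = 10 × 10^1.922 = 835.6 pc.

836 pc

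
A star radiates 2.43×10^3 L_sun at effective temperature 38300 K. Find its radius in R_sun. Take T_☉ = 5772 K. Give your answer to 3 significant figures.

1.12 R_sun

R/R_☉ = √(L/L_☉) / (T/T_☉)² = √(2.43×10^3) / (6.635)²
       = 49.30 / 44.03 = 1.120.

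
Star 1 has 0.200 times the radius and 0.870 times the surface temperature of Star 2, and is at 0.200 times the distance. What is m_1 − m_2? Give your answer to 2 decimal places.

L_1/L_2 = (0.200)²(0.870)⁴ = 0.02292.
F_1/F_2 = (L_1/L_2)/(d_1/d_2)² = 0.02292/0.04000 = 0.5729.
m_1 − m_2 = −2.5 log₁₀(0.5729) = 0.60.

0.60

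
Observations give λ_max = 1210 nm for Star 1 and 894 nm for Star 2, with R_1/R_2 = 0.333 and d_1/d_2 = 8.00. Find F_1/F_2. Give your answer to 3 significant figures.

Wien's law: T_1/T_2 = λ_2/λ_1 = 894/1210 = 0.7388.
L_1/L_2 = (R_1/R_2)²(T_1/T_2)⁴ = (0.333)²(0.7388)⁴ = 0.03304.
F_1/F_2 = (L_1/L_2)/(d_1/d_2)² = 0.03304/(8.00)² = 5.163×10^-4.

5.16×10^-4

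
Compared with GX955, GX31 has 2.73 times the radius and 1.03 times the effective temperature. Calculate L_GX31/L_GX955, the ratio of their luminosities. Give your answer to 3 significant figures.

From the Stefan–Boltzmann law, L ∝ R²T⁴, so
L_GX31/L_GX955 = (R_GX31/R_GX955)² (T_GX31/T_GX955)⁴ = (2.73)² × (1.03)⁴ = 7.453 × 1.126 = 8.388.

8.39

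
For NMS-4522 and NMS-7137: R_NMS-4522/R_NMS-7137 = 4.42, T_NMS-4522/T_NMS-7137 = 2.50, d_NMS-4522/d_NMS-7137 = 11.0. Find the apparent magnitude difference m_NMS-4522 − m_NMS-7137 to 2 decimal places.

L_NMS-4522/L_NMS-7137 = (4.42)²(2.50)⁴ = 763.1.
F_NMS-4522/F_NMS-7137 = (L_NMS-4522/L_NMS-7137)/(d_NMS-4522/d_NMS-7137)² = 763.1/121.0 = 6.307.
m_NMS-4522 − m_NMS-7137 = −2.5 log₁₀(6.307) = -2.00.

-2.00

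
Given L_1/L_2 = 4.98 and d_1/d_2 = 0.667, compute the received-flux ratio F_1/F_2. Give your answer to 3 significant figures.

11.2

F = L/(4πd²), so F_1/F_2 = (L_1/L_2) / (d_1/d_2)²
= 4.98 / (0.667)² = 4.98 / 0.4449 = 11.19.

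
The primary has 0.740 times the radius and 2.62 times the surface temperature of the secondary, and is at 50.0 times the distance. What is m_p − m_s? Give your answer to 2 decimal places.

L_p/L_s = (0.740)²(2.62)⁴ = 25.80.
F_p/F_s = (L_p/L_s)/(d_p/d_s)² = 25.80/2500 = 0.01032.
m_p − m_s = −2.5 log₁₀(0.01032) = 4.97.

4.97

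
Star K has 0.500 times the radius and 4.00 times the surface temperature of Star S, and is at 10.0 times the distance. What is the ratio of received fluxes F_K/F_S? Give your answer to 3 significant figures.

L_K/L_S = (R_K/R_S)²(T_K/T_S)⁴ = (0.500)² × (4.00)⁴ = 64.00.
F_K/F_S = (L_K/L_S)/(d_K/d_S)² = 64.00 / (10.0)² = 0.6400.

0.640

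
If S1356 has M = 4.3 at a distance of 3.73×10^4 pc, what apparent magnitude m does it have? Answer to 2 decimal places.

m = M + 5 log₁₀(d/10 pc) = 4.3 + 5 log₁₀(3.73×10^4/10)
  = 4.3 + 5 × 3.572 = 4.3 + 17.86 = 22.16.

22.16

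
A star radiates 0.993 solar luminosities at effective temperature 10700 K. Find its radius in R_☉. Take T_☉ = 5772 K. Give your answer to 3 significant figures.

0.290 R_☉

R/R_☉ = √(L/L_☉) / (T/T_☉)² = √(0.993) / (1.854)²
       = 0.9965 / 3.436 = 0.2900.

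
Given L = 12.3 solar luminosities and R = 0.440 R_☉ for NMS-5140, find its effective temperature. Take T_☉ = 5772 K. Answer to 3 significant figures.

T/T_☉ = (L/L_☉)^(1/4) / (R/R_☉)^(1/2)
T = 5772 × (12.3)^(1/4) / √(0.440) = 5772 × 1.873 / 0.6633 = 1.630×10^4 K.

1.63×10^4 K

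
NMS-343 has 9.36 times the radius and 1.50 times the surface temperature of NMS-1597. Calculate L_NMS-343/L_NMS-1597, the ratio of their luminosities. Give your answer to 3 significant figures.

From the Stefan–Boltzmann law, L ∝ R²T⁴, so
L_NMS-343/L_NMS-1597 = (R_NMS-343/R_NMS-1597)² (T_NMS-343/T_NMS-1597)⁴ = (9.36)² × (1.50)⁴ = 87.61 × 5.062 = 443.5.

444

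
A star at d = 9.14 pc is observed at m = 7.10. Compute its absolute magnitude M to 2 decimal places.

M = m − 5 log₁₀(d/10 pc) = 7.10 − 5 log₁₀(9.14/10)
  = 7.10 − 5 × -0.039 = 7.10 − -0.20 = 7.30.

7.30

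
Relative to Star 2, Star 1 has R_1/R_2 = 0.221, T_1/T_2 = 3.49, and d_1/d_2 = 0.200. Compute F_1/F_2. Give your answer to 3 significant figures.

L_1/L_2 = (R_1/R_2)²(T_1/T_2)⁴ = (0.221)² × (3.49)⁴ = 7.246.
F_1/F_2 = (L_1/L_2)/(d_1/d_2)² = 7.246 / (0.200)² = 181.1.

181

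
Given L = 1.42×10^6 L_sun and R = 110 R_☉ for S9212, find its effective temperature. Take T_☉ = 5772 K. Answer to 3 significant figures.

1.90×10^4 K

T/T_☉ = (L/L_☉)^(1/4) / (R/R_☉)^(1/2)
T = 5772 × (1.42×10^6)^(1/4) / √(110) = 5772 × 34.52 / 10.49 = 1.900×10^4 K.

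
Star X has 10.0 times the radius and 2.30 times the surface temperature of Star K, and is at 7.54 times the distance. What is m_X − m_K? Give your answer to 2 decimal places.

L_X/L_K = (10.0)²(2.30)⁴ = 2798.
F_X/F_K = (L_X/L_K)/(d_X/d_K)² = 2798/56.85 = 49.22.
m_X − m_K = −2.5 log₁₀(49.22) = -4.23.

-4.23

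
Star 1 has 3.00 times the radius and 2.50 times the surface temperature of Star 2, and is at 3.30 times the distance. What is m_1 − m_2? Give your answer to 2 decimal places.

L_1/L_2 = (3.00)²(2.50)⁴ = 351.6.
F_1/F_2 = (L_1/L_2)/(d_1/d_2)² = 351.6/10.89 = 32.28.
m_1 − m_2 = −2.5 log₁₀(32.28) = -3.77.

-3.77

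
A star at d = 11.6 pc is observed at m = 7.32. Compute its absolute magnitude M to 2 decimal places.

7.00

M = m − 5 log₁₀(d/10 pc) = 7.32 − 5 log₁₀(11.6/10)
  = 7.32 − 5 × 0.064 = 7.32 − 0.32 = 7.00.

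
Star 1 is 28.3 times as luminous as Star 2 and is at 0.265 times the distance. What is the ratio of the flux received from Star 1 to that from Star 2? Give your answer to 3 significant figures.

403

F = L/(4πd²), so F_1/F_2 = (L_1/L_2) / (d_1/d_2)²
= 28.3 / (0.265)² = 28.3 / 0.07023 = 403.0.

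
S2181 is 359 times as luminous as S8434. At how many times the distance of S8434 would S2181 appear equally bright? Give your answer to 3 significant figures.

18.9

Equal flux requires L_S2181/d_S2181² = L_S8434/d_S8434², so d_S2181/d_S8434 = √(L_S2181/L_S8434)
= √(359) = 18.95.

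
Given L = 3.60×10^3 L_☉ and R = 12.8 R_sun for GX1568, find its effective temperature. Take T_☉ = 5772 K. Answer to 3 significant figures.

T/T_☉ = (L/L_☉)^(1/4) / (R/R_☉)^(1/2)
T = 5772 × (3.60×10^3)^(1/4) / √(12.8) = 5772 × 7.746 / 3.578 = 1.250×10^4 K.

1.25×10^4 K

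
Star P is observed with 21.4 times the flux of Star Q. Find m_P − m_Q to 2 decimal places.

m_P − m_Q = −2.5 log₁₀(F_P/F_Q) = −2.5 log₁₀(21.4) = −2.5 × (1.330) = -3.326.

-3.33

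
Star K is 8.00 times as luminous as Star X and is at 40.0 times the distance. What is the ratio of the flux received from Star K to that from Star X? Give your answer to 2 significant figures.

F = L/(4πd²), so F_K/F_X = (L_K/L_X) / (d_K/d_X)²
= 8.00 / (40.0)² = 8.00 / 1600 = 0.005000.

0.0050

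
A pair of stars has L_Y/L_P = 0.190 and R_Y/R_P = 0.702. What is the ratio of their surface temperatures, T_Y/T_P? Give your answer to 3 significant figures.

0.788

L ∝ R²T⁴ gives T ∝ (L/R²)^(1/4), so
T_Y/T_P = (0.190 / 0.702²)^(1/4) = (0.3855)^(1/4) = 0.7880.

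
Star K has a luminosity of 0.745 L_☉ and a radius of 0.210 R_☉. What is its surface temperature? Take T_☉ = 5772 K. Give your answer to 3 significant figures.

T/T_☉ = (L/L_☉)^(1/4) / (R/R_☉)^(1/2)
T = 5772 × (0.745)^(1/4) / √(0.210) = 5772 × 0.9290 / 0.4583 = 1.170×10^4 K.

1.17×10^4 K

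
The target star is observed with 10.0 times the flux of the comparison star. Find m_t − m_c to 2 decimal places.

m_t − m_c = −2.5 log₁₀(F_t/F_c) = −2.5 log₁₀(10.0) = −2.5 × (1.000) = -2.500.

-2.50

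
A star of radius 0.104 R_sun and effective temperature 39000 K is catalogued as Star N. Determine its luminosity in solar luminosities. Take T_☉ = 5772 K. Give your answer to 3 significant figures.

22.5 solar luminosities

L/L_☉ = (R/R_☉)² (T/T_☉)⁴ = (0.104)² × (39000/5772)⁴
       = 0.01082 × (6.757)⁴ = 0.01082 × 2084 = 22.54.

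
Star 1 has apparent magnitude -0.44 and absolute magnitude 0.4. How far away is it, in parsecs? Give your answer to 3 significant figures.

m − M = 5 log₁₀(d/10 pc)
-0.44 − (0.4) = -0.84 = 5 log₁₀(d/10)
d = 10 × 10^(-0.84/5) = 10 × 10^-0.168 = 6.792 pc.

6.79 pc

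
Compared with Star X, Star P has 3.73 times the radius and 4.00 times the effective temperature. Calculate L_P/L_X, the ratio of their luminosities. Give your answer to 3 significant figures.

From the Stefan–Boltzmann law, L ∝ R²T⁴, so
L_P/L_X = (R_P/R_X)² (T_P/T_X)⁴ = (3.73)² × (4.00)⁴ = 13.91 × 256.0 = 3562.

3.56×10^3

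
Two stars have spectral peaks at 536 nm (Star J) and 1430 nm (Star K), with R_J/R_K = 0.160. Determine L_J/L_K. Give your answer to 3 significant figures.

1.30

Wien's law gives T ∝ 1/λ_max, so T_J/T_K = λ_K/λ_J = 1430/536 = 2.668.
Then L ∝ R²T⁴ gives L_J/L_K = (0.160)² × (2.668)⁴ = 0.02560 × 50.66 = 1.297.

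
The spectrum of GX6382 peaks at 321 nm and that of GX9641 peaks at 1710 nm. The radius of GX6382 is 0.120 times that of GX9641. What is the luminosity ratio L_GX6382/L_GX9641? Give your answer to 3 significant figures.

11.6

Wien's law gives T ∝ 1/λ_max, so T_GX6382/T_GX9641 = λ_GX9641/λ_GX6382 = 1710/321 = 5.327.
Then L ∝ R²T⁴ gives L_GX6382/L_GX9641 = (0.120)² × (5.327)⁴ = 0.01440 × 805.3 = 11.60.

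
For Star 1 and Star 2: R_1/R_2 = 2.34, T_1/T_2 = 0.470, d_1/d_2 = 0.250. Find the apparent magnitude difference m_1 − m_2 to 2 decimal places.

-1.58

L_1/L_2 = (2.34)²(0.470)⁴ = 0.2672.
F_1/F_2 = (L_1/L_2)/(d_1/d_2)² = 0.2672/0.06250 = 4.275.
m_1 − m_2 = −2.5 log₁₀(4.275) = -1.58.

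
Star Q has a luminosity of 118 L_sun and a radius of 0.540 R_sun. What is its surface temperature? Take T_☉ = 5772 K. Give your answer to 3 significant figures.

2.59×10^4 K

T/T_☉ = (L/L_☉)^(1/4) / (R/R_☉)^(1/2)
T = 5772 × (118)^(1/4) / √(0.540) = 5772 × 3.296 / 0.7348 = 2.589×10^4 K.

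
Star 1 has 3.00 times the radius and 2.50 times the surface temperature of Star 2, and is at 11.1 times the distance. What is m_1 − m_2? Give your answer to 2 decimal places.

L_1/L_2 = (3.00)²(2.50)⁴ = 351.6.
F_1/F_2 = (L_1/L_2)/(d_1/d_2)² = 351.6/123.2 = 2.853.
m_1 − m_2 = −2.5 log₁₀(2.853) = -1.14.

-1.14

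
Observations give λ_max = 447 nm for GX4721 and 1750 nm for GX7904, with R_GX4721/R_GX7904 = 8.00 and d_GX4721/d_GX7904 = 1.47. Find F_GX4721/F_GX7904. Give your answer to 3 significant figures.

6.96×10^3

Wien's law: T_GX4721/T_GX7904 = λ_GX7904/λ_GX4721 = 1750/447 = 3.915.
L_GX4721/L_GX7904 = (R_GX4721/R_GX7904)²(T_GX4721/T_GX7904)⁴ = (8.00)²(3.915)⁴ = 1.503×10^4.
F_GX4721/F_GX7904 = (L_GX4721/L_GX7904)/(d_GX4721/d_GX7904)² = 1.503×10^4/(1.47)² = 6958.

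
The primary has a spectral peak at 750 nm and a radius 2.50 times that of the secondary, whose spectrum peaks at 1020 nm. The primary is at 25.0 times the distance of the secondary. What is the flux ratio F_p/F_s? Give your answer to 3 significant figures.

Wien's law: T_p/T_s = λ_s/λ_p = 1020/750 = 1.360.
L_p/L_s = (R_p/R_s)²(T_p/T_s)⁴ = (2.50)²(1.360)⁴ = 21.38.
F_p/F_s = (L_p/L_s)/(d_p/d_s)² = 21.38/(25.0)² = 0.03421.

0.0342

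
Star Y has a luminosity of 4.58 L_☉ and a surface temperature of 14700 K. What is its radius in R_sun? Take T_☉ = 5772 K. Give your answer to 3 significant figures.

R/R_☉ = √(L/L_☉) / (T/T_☉)² = √(4.58) / (2.547)²
       = 2.140 / 6.486 = 0.3300.

0.330 R_sun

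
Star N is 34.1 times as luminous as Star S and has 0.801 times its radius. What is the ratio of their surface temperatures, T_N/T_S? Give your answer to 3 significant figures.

L ∝ R²T⁴ gives T ∝ (L/R²)^(1/4), so
T_N/T_S = (34.1 / 0.801²)^(1/4) = (53.15)^(1/4) = 2.700.

2.70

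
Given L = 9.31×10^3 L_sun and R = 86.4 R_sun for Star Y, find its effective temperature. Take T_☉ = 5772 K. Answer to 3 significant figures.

6.10×10^3 K

T/T_☉ = (L/L_☉)^(1/4) / (R/R_☉)^(1/2)
T = 5772 × (9.31×10^3)^(1/4) / √(86.4) = 5772 × 9.823 / 9.295 = 6100 K.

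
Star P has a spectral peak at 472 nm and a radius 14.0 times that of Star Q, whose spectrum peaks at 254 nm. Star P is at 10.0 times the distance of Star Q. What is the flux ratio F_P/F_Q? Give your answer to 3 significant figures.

Wien's law: T_P/T_Q = λ_Q/λ_P = 254/472 = 0.5381.
L_P/L_Q = (R_P/R_Q)²(T_P/T_Q)⁴ = (14.0)²(0.5381)⁴ = 16.44.
F_P/F_Q = (L_P/L_Q)/(d_P/d_Q)² = 16.44/(10.0)² = 0.1644.

0.164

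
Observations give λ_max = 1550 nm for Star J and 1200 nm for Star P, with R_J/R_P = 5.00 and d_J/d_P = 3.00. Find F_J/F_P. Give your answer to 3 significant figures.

Wien's law: T_J/T_P = λ_P/λ_J = 1200/1550 = 0.7742.
L_J/L_P = (R_J/R_P)²(T_J/T_P)⁴ = (5.00)²(0.7742)⁴ = 8.981.
F_J/F_P = (L_J/L_P)/(d_J/d_P)² = 8.981/(3.00)² = 0.9979.

0.998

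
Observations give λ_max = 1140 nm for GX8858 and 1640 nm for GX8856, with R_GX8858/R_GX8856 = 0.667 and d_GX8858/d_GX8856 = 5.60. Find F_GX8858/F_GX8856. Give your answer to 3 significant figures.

0.0608

Wien's law: T_GX8858/T_GX8856 = λ_GX8856/λ_GX8858 = 1640/1140 = 1.439.
L_GX8858/L_GX8856 = (R_GX8858/R_GX8856)²(T_GX8858/T_GX8856)⁴ = (0.667)²(1.439)⁴ = 1.905.
F_GX8858/F_GX8856 = (L_GX8858/L_GX8856)/(d_GX8858/d_GX8856)² = 1.905/(5.60)² = 0.06076.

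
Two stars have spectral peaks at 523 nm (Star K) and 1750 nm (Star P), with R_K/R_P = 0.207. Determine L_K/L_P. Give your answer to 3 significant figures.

Wien's law gives T ∝ 1/λ_max, so T_K/T_P = λ_P/λ_K = 1750/523 = 3.346.
Then L ∝ R²T⁴ gives L_K/L_P = (0.207)² × (3.346)⁴ = 0.04285 × 125.4 = 5.371.

5.37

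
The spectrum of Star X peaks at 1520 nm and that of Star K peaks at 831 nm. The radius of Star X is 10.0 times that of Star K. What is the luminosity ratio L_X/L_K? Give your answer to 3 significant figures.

8.93

Wien's law gives T ∝ 1/λ_max, so T_X/T_K = λ_K/λ_X = 831/1520 = 0.5467.
Then L ∝ R²T⁴ gives L_X/L_K = (10.0)² × (0.5467)⁴ = 100.0 × 0.08934 = 8.934.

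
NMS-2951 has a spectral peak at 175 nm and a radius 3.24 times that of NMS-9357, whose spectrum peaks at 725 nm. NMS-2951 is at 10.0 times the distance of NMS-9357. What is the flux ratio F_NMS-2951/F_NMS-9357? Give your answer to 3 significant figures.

30.9

Wien's law: T_NMS-2951/T_NMS-9357 = λ_NMS-9357/λ_NMS-2951 = 725/175 = 4.143.
L_NMS-2951/L_NMS-9357 = (R_NMS-2951/R_NMS-9357)²(T_NMS-2951/T_NMS-9357)⁴ = (3.24)²(4.143)⁴ = 3092.
F_NMS-2951/F_NMS-9357 = (L_NMS-2951/L_NMS-9357)/(d_NMS-2951/d_NMS-9357)² = 3092/(10.0)² = 30.92.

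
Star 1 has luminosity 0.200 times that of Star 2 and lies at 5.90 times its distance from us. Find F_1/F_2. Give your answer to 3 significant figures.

0.00575

F = L/(4πd²), so F_1/F_2 = (L_1/L_2) / (d_1/d_2)²
= 0.200 / (5.90)² = 0.200 / 34.81 = 0.005745.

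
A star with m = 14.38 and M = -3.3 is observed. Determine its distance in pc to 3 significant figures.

m − M = 5 log₁₀(d/10 pc)
14.38 − (-3.3) = 17.68 = 5 log₁₀(d/10)
d = 10 × 10^(17.68/5) = 10 × 10^3.536 = 3.436×10^4 pc.

3.44×10^4 pc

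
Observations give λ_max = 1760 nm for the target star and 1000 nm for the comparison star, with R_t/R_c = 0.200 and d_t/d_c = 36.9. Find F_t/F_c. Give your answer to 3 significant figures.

3.06×10^-6

Wien's law: T_t/T_c = λ_c/λ_t = 1000/1760 = 0.5682.
L_t/L_c = (R_t/R_c)²(T_t/T_c)⁴ = (0.200)²(0.5682)⁴ = 0.004169.
F_t/F_c = (L_t/L_c)/(d_t/d_c)² = 0.004169/(36.9)² = 3.062×10^-6.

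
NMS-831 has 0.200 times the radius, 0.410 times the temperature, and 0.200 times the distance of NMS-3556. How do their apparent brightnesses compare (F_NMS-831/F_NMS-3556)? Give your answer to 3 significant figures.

0.0283

L_NMS-831/L_NMS-3556 = (R_NMS-831/R_NMS-3556)²(T_NMS-831/T_NMS-3556)⁴ = (0.200)² × (0.410)⁴ = 0.001130.
F_NMS-831/F_NMS-3556 = (L_NMS-831/L_NMS-3556)/(d_NMS-831/d_NMS-3556)² = 0.001130 / (0.200)² = 0.02826.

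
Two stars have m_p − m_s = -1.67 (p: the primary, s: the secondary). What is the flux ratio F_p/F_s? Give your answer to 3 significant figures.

F_p/F_s = 10^(−(m_p − m_s)/2.5) = 10^(1.67/2.5) = 10^0.668 = 4.656.

4.66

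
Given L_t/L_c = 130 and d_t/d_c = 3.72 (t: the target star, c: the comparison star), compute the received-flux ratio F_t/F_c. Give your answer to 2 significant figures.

F = L/(4πd²), so F_t/F_c = (L_t/L_c) / (d_t/d_c)²
= 130 / (3.72)² = 130 / 13.84 = 9.394.

9.4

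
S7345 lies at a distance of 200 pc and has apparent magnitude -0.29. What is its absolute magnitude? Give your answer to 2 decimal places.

M = m − 5 log₁₀(d/10 pc) = -0.29 − 5 log₁₀(200/10)
  = -0.29 − 5 × 1.301 = -0.29 − 6.51 = -6.80.

-6.80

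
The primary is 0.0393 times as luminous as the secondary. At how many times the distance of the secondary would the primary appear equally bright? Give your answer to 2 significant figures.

Equal flux requires L_p/d_p² = L_s/d_s², so d_p/d_s = √(L_p/L_s)
= √(0.0393) = 0.1982.

0.20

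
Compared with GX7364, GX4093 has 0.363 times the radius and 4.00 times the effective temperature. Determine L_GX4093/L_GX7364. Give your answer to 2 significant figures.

34

From the Stefan–Boltzmann law, L ∝ R²T⁴, so
L_GX4093/L_GX7364 = (R_GX4093/R_GX7364)² (T_GX4093/T_GX7364)⁴ = (0.363)² × (4.00)⁴ = 0.1318 × 256.0 = 33.73.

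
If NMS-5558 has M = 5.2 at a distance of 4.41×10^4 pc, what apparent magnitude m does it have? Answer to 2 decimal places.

23.42

m = M + 5 log₁₀(d/10 pc) = 5.2 + 5 log₁₀(4.41×10^4/10)
  = 5.2 + 5 × 3.644 = 5.2 + 18.22 = 23.42.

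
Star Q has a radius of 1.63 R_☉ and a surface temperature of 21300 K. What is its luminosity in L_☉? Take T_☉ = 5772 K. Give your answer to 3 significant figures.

493 L_☉

L/L_☉ = (R/R_☉)² (T/T_☉)⁴ = (1.63)² × (21300/5772)⁴
       = 2.657 × (3.690)⁴ = 2.657 × 185.4 = 492.7.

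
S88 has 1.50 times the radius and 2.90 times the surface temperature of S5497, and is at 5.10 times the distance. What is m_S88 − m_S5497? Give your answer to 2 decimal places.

-1.97

L_S88/L_S5497 = (1.50)²(2.90)⁴ = 159.1.
F_S88/F_S5497 = (L_S88/L_S5497)/(d_S88/d_S5497)² = 159.1/26.01 = 6.118.
m_S88 − m_S5497 = −2.5 log₁₀(6.118) = -1.97.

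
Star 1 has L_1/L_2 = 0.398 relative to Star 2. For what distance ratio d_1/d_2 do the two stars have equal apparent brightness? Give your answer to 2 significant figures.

0.63

Equal flux requires L_1/d_1² = L_2/d_2², so d_1/d_2 = √(L_1/L_2)
= √(0.398) = 0.6309.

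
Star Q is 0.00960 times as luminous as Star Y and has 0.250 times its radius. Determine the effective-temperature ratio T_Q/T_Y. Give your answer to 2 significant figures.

0.63

L ∝ R²T⁴ gives T ∝ (L/R²)^(1/4), so
T_Q/T_Y = (0.00960 / 0.250²)^(1/4) = (0.1536)^(1/4) = 0.6260.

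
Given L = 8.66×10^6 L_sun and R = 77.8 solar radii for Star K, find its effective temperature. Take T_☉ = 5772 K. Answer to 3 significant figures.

3.55×10^4 K

T/T_☉ = (L/L_☉)^(1/4) / (R/R_☉)^(1/2)
T = 5772 × (8.66×10^6)^(1/4) / √(77.8) = 5772 × 54.25 / 8.820 = 3.550×10^4 K.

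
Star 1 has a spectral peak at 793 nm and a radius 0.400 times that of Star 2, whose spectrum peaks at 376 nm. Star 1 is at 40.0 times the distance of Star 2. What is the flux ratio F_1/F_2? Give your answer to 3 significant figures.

Wien's law: T_1/T_2 = λ_2/λ_1 = 376/793 = 0.4741.
L_1/L_2 = (R_1/R_2)²(T_1/T_2)⁴ = (0.400)²(0.4741)⁴ = 0.008087.
F_1/F_2 = (L_1/L_2)/(d_1/d_2)² = 0.008087/(40.0)² = 5.054×10^-6.

5.05×10^-6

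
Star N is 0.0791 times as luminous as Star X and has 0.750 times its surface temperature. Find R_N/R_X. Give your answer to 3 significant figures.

L ∝ R²T⁴ gives R ∝ √L / T², so
R_N/R_X = √(0.0791) / (0.750)² = 0.2812 / 0.5625 = 0.5000.

0.500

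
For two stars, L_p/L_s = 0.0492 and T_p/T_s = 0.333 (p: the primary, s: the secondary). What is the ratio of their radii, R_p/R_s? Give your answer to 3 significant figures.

L ∝ R²T⁴ gives R ∝ √L / T², so
R_p/R_s = √(0.0492) / (0.333)² = 0.2218 / 0.1109 = 2.000.

2.00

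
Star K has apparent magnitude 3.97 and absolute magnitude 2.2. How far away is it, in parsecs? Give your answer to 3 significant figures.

m − M = 5 log₁₀(d/10 pc)
3.97 − (2.2) = 1.77 = 5 log₁₀(d/10)
d = 10 × 10^(1.77/5) = 10 × 10^0.354 = 22.59 pc.

22.6 pc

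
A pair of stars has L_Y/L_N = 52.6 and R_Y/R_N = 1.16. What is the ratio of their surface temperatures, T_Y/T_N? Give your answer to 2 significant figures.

L ∝ R²T⁴ gives T ∝ (L/R²)^(1/4), so
T_Y/T_N = (52.6 / 1.16²)^(1/4) = (39.09)^(1/4) = 2.500.

2.5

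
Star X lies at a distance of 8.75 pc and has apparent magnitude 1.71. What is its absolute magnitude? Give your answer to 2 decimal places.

2.00

M = m − 5 log₁₀(d/10 pc) = 1.71 − 5 log₁₀(8.75/10)
  = 1.71 − 5 × -0.058 = 1.71 − -0.29 = 2.00.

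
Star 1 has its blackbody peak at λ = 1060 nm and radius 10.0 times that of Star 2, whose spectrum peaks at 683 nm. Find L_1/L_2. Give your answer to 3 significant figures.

Wien's law gives T ∝ 1/λ_max, so T_1/T_2 = λ_2/λ_1 = 683/1060 = 0.6443.
Then L ∝ R²T⁴ gives L_1/L_2 = (10.0)² × (0.6443)⁴ = 100.0 × 0.1724 = 17.24.

17.2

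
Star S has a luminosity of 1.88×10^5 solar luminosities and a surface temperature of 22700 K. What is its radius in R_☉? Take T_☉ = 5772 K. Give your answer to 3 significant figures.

R/R_☉ = √(L/L_☉) / (T/T_☉)² = √(1.88×10^5) / (3.933)²
       = 433.6 / 15.47 = 28.03.

28.0 R_☉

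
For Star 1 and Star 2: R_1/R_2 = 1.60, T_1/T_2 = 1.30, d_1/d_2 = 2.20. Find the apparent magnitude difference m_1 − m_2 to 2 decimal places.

-0.45

L_1/L_2 = (1.60)²(1.30)⁴ = 7.312.
F_1/F_2 = (L_1/L_2)/(d_1/d_2)² = 7.312/4.840 = 1.511.
m_1 − m_2 = −2.5 log₁₀(1.511) = -0.45.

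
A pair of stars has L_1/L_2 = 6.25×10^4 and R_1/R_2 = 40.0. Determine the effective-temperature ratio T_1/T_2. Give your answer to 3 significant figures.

L ∝ R²T⁴ gives T ∝ (L/R²)^(1/4), so
T_1/T_2 = (6.25×10^4 / 40.0²)^(1/4) = (39.06)^(1/4) = 2.500.

2.50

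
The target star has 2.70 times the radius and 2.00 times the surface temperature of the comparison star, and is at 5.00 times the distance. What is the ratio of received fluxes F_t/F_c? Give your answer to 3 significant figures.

4.67

L_t/L_c = (R_t/R_c)²(T_t/T_c)⁴ = (2.70)² × (2.00)⁴ = 116.6.
F_t/F_c = (L_t/L_c)/(d_t/d_c)² = 116.6 / (5.00)² = 4.666.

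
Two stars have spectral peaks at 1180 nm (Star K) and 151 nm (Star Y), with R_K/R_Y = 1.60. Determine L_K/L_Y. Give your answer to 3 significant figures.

Wien's law gives T ∝ 1/λ_max, so T_K/T_Y = λ_Y/λ_K = 151/1180 = 0.1280.
Then L ∝ R²T⁴ gives L_K/L_Y = (1.60)² × (0.1280)⁴ = 2.560 × 2.682×10^-4 = 6.865×10^-4.

6.86×10^-4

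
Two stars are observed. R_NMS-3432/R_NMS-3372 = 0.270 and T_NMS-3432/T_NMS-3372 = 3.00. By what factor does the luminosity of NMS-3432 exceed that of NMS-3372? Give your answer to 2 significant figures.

5.9

From the Stefan–Boltzmann law, L ∝ R²T⁴, so
L_NMS-3432/L_NMS-3372 = (R_NMS-3432/R_NMS-3372)² (T_NMS-3432/T_NMS-3372)⁴ = (0.270)² × (3.00)⁴ = 0.07290 × 81.00 = 5.905.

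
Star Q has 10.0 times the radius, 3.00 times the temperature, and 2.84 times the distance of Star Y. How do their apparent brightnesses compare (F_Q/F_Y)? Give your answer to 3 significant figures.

L_Q/L_Y = (R_Q/R_Y)²(T_Q/T_Y)⁴ = (10.0)² × (3.00)⁴ = 8100.
F_Q/F_Y = (L_Q/L_Y)/(d_Q/d_Y)² = 8100 / (2.84)² = 1004.

1.00×10^3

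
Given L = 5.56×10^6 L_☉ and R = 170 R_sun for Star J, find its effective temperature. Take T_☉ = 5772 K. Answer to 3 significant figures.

T/T_☉ = (L/L_☉)^(1/4) / (R/R_☉)^(1/2)
T = 5772 × (5.56×10^6)^(1/4) / √(170) = 5772 × 48.56 / 13.04 = 2.150×10^4 K.

2.15×10^4 K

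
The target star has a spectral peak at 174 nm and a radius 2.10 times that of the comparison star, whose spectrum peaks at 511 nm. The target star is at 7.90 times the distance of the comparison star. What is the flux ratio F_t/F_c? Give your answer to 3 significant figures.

5.26

Wien's law: T_t/T_c = λ_c/λ_t = 511/174 = 2.937.
L_t/L_c = (R_t/R_c)²(T_t/T_c)⁴ = (2.10)²(2.937)⁴ = 328.0.
F_t/F_c = (L_t/L_c)/(d_t/d_c)² = 328.0/(7.90)² = 5.256.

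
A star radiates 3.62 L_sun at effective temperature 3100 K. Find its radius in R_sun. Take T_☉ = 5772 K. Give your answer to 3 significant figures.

R/R_☉ = √(L/L_☉) / (T/T_☉)² = √(3.62) / (0.5371)²
       = 1.903 / 0.2885 = 6.596.

6.60 R_sun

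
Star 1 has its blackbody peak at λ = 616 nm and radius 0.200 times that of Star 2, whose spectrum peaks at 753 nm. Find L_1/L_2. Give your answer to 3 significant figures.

0.0893

Wien's law gives T ∝ 1/λ_max, so T_1/T_2 = λ_2/λ_1 = 753/616 = 1.222.
Then L ∝ R²T⁴ gives L_1/L_2 = (0.200)² × (1.222)⁴ = 0.04000 × 2.233 = 0.08931.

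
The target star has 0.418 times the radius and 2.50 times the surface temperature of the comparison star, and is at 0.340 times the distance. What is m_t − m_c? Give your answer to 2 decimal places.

-4.43

L_t/L_c = (0.418)²(2.50)⁴ = 6.825.
F_t/F_c = (L_t/L_c)/(d_t/d_c)² = 6.825/0.1156 = 59.04.
m_t − m_c = −2.5 log₁₀(59.04) = -4.43.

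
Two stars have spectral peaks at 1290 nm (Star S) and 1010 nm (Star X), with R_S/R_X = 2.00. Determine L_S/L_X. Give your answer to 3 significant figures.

1.50

Wien's law gives T ∝ 1/λ_max, so T_S/T_X = λ_X/λ_S = 1010/1290 = 0.7829.
Then L ∝ R²T⁴ gives L_S/L_X = (2.00)² × (0.7829)⁴ = 4.000 × 0.3758 = 1.503.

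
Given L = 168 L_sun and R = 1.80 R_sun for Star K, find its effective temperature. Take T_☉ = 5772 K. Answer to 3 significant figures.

1.55×10^4 K

T/T_☉ = (L/L_☉)^(1/4) / (R/R_☉)^(1/2)
T = 5772 × (168)^(1/4) / √(1.80) = 5772 × 3.600 / 1.342 = 1.549×10^4 K.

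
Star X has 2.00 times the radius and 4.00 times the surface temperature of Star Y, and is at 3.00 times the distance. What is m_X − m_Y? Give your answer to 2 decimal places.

-5.14

L_X/L_Y = (2.00)²(4.00)⁴ = 1024.
F_X/F_Y = (L_X/L_Y)/(d_X/d_Y)² = 1024/9.000 = 113.8.
m_X − m_Y = −2.5 log₁₀(113.8) = -5.14.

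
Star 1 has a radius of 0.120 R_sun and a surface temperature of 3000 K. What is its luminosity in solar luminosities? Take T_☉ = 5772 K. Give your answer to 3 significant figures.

0.00105 solar luminosities

L/L_☉ = (R/R_☉)² (T/T_☉)⁴ = (0.120)² × (3000/5772)⁴
       = 0.01440 × (0.5198)⁴ = 0.01440 × 0.07298 = 0.001051.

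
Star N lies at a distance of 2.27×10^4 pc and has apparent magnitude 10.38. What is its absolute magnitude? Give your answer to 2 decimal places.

-6.40

M = m − 5 log₁₀(d/10 pc) = 10.38 − 5 log₁₀(2.27×10^4/10)
  = 10.38 − 5 × 3.356 = 10.38 − 16.78 = -6.40.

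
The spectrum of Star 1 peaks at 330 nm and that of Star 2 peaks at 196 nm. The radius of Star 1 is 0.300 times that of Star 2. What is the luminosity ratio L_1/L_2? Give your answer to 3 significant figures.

0.0112

Wien's law gives T ∝ 1/λ_max, so T_1/T_2 = λ_2/λ_1 = 196/330 = 0.5939.
Then L ∝ R²T⁴ gives L_1/L_2 = (0.300)² × (0.5939)⁴ = 0.09000 × 0.1244 = 0.01120.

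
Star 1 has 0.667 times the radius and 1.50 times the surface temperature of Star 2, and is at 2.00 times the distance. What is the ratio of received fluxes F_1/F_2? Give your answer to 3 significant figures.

0.563

L_1/L_2 = (R_1/R_2)²(T_1/T_2)⁴ = (0.667)² × (1.50)⁴ = 2.252.
F_1/F_2 = (L_1/L_2)/(d_1/d_2)² = 2.252 / (2.00)² = 0.5631.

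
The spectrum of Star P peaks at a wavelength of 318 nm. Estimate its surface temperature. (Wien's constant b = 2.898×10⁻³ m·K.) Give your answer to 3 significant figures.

9.11×10^3 K

T = b/λ_max = 2.898×10⁻³ / (318×10⁻⁹) = 9113 K.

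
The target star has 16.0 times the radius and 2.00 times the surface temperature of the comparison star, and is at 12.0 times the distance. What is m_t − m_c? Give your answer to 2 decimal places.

-3.63

L_t/L_c = (16.0)²(2.00)⁴ = 4096.
F_t/F_c = (L_t/L_c)/(d_t/d_c)² = 4096/144.0 = 28.44.
m_t − m_c = −2.5 log₁₀(28.44) = -3.63.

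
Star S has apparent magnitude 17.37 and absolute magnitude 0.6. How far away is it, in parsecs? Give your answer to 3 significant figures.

m − M = 5 log₁₀(d/10 pc)
17.37 − (0.6) = 16.77 = 5 log₁₀(d/10)
d = 10 × 10^(16.77/5) = 10 × 10^3.354 = 2.259×10^4 pc.

2.26×10^4 pc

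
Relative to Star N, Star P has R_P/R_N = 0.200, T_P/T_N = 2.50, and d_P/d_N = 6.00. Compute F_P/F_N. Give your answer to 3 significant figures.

L_P/L_N = (R_P/R_N)²(T_P/T_N)⁴ = (0.200)² × (2.50)⁴ = 1.563.
F_P/F_N = (L_P/L_N)/(d_P/d_N)² = 1.563 / (6.00)² = 0.04340.

0.0434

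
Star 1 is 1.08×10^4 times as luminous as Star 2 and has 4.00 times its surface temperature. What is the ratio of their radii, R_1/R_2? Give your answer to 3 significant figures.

6.50

L ∝ R²T⁴ gives R ∝ √L / T², so
R_1/R_2 = √(1.08×10^4) / (4.00)² = 103.9 / 16.00 = 6.495.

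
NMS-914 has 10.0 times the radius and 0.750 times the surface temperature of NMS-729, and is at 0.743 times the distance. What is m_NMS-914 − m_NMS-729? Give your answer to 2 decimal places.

L_NMS-914/L_NMS-729 = (10.0)²(0.750)⁴ = 31.64.
F_NMS-914/F_NMS-729 = (L_NMS-914/L_NMS-729)/(d_NMS-914/d_NMS-729)² = 31.64/0.5520 = 57.31.
m_NMS-914 − m_NMS-729 = −2.5 log₁₀(57.31) = -4.40.

-4.40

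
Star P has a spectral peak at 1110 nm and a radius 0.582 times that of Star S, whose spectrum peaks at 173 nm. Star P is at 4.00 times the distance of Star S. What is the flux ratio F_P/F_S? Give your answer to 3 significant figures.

Wien's law: T_P/T_S = λ_S/λ_P = 173/1110 = 0.1559.
L_P/L_S = (R_P/R_S)²(T_P/T_S)⁴ = (0.582)²(0.1559)⁴ = 1.999×10^-4.
F_P/F_S = (L_P/L_S)/(d_P/d_S)² = 1.999×10^-4/(4.00)² = 1.249×10^-5.

1.25×10^-5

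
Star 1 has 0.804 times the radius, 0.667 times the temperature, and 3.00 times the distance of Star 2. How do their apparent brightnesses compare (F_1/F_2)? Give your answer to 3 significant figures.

0.0142

L_1/L_2 = (R_1/R_2)²(T_1/T_2)⁴ = (0.804)² × (0.667)⁴ = 0.1279.
F_1/F_2 = (L_1/L_2)/(d_1/d_2)² = 0.1279 / (3.00)² = 0.01422.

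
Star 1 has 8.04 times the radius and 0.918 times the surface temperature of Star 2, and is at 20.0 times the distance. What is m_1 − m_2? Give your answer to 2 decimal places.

2.35

L_1/L_2 = (8.04)²(0.918)⁴ = 45.91.
F_1/F_2 = (L_1/L_2)/(d_1/d_2)² = 45.91/400.0 = 0.1148.
m_1 − m_2 = −2.5 log₁₀(0.1148) = 2.35.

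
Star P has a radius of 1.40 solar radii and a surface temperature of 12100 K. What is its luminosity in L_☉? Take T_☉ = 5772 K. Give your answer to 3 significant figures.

37.9 L_☉

L/L_☉ = (R/R_☉)² (T/T_☉)⁴ = (1.40)² × (12100/5772)⁴
       = 1.960 × (2.096)⁴ = 1.960 × 19.31 = 37.85.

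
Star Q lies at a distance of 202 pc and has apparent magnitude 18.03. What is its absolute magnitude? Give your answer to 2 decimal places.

11.50

M = m − 5 log₁₀(d/10 pc) = 18.03 − 5 log₁₀(202/10)
  = 18.03 − 5 × 1.305 = 18.03 − 6.53 = 11.50.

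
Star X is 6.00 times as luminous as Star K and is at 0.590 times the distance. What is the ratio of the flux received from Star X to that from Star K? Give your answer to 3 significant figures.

F = L/(4πd²), so F_X/F_K = (L_X/L_K) / (d_X/d_K)²
= 6.00 / (0.590)² = 6.00 / 0.3481 = 17.24.

17.2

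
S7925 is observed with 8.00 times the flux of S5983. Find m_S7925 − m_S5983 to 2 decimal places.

-2.26

m_S7925 − m_S5983 = −2.5 log₁₀(F_S7925/F_S5983) = −2.5 log₁₀(8.00) = −2.5 × (0.903) = -2.258.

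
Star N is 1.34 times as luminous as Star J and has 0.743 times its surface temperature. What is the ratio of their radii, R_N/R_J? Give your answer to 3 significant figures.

L ∝ R²T⁴ gives R ∝ √L / T², so
R_N/R_J = √(1.34) / (0.743)² = 1.158 / 0.5520 = 2.097.

2.10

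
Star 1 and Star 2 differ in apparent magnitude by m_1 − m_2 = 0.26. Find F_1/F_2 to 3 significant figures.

0.787

F_1/F_2 = 10^(−(m_1 − m_2)/2.5) = 10^(-0.26/2.5) = 10^-0.104 = 0.7870.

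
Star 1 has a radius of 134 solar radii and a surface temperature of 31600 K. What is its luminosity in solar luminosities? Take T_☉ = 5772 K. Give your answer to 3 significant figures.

1.61×10^7 solar luminosities

L/L_☉ = (R/R_☉)² (T/T_☉)⁴ = (134)² × (31600/5772)⁴
       = 1.796×10^4 × (5.475)⁴ = 1.796×10^4 × 898.3 = 1.613×10^7.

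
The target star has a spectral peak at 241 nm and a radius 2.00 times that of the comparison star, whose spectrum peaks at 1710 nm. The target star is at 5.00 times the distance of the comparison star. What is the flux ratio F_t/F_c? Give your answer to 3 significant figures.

Wien's law: T_t/T_c = λ_c/λ_t = 1710/241 = 7.095.
L_t/L_c = (R_t/R_c)²(T_t/T_c)⁴ = (2.00)²(7.095)⁴ = 1.014×10^4.
F_t/F_c = (L_t/L_c)/(d_t/d_c)² = 1.014×10^4/(5.00)² = 405.5.

406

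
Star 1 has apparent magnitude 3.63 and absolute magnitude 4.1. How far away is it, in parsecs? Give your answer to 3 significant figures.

m − M = 5 log₁₀(d/10 pc)
3.63 − (4.1) = -0.47 = 5 log₁₀(d/10)
d = 10 × 10^(-0.47/5) = 10 × 10^-0.094 = 8.054 pc.

8.05 pc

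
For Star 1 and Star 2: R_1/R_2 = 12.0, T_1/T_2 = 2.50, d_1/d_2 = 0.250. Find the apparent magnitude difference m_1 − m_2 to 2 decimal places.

L_1/L_2 = (12.0)²(2.50)⁴ = 5625.
F_1/F_2 = (L_1/L_2)/(d_1/d_2)² = 5625/0.06250 = 9.000×10^4.
m_1 − m_2 = −2.5 log₁₀(9.000×10^4) = -12.39.

-12.39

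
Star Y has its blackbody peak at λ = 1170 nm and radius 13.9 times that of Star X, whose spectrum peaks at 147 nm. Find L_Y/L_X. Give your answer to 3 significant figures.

Wien's law gives T ∝ 1/λ_max, so T_Y/T_X = λ_X/λ_Y = 147/1170 = 0.1256.
Then L ∝ R²T⁴ gives L_Y/L_X = (13.9)² × (0.1256)⁴ = 193.2 × 2.492×10^-4 = 0.04815.

0.0481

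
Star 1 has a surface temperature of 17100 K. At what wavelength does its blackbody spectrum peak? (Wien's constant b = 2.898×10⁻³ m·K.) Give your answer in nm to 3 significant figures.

169 nm

λ_max = b/T = 2.898×10⁻³ / 17100 = 1.69×10^-7 m = 169.5 nm.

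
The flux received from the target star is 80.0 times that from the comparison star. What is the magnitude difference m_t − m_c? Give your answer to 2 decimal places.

-4.76

m_t − m_c = −2.5 log₁₀(F_t/F_c) = −2.5 log₁₀(80.0) = −2.5 × (1.903) = -4.758.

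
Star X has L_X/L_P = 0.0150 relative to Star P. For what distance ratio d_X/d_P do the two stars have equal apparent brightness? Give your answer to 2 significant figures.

0.12

Equal flux requires L_X/d_X² = L_P/d_P², so d_X/d_P = √(L_X/L_P)
= √(0.0150) = 0.1225.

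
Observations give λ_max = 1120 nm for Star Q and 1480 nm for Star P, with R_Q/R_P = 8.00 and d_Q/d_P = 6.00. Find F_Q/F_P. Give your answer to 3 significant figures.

5.42

Wien's law: T_Q/T_P = λ_P/λ_Q = 1480/1120 = 1.321.
L_Q/L_P = (R_Q/R_P)²(T_Q/T_P)⁴ = (8.00)²(1.321)⁴ = 195.1.
F_Q/F_P = (L_Q/L_P)/(d_Q/d_P)² = 195.1/(6.00)² = 5.421.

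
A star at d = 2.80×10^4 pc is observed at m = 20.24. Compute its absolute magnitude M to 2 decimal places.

M = m − 5 log₁₀(d/10 pc) = 20.24 − 5 log₁₀(2.80×10^4/10)
  = 20.24 − 5 × 3.447 = 20.24 − 17.24 = 3.00.

3.00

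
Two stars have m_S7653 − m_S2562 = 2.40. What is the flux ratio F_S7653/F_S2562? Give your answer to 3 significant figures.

F_S7653/F_S2562 = 10^(−(m_S7653 − m_S2562)/2.5) = 10^(-2.40/2.5) = 10^-0.960 = 0.1096.

0.110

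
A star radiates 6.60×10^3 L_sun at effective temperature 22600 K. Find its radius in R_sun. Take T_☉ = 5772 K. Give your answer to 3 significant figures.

R/R_☉ = √(L/L_☉) / (T/T_☉)² = √(6.60×10^3) / (3.915)²
       = 81.24 / 15.33 = 5.299.

5.30 R_sun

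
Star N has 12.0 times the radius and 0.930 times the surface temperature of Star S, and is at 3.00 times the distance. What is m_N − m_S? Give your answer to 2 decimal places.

-2.70

L_N/L_S = (12.0)²(0.930)⁴ = 107.7.
F_N/F_S = (L_N/L_S)/(d_N/d_S)² = 107.7/9.000 = 11.97.
m_N − m_S = −2.5 log₁₀(11.97) = -2.70.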